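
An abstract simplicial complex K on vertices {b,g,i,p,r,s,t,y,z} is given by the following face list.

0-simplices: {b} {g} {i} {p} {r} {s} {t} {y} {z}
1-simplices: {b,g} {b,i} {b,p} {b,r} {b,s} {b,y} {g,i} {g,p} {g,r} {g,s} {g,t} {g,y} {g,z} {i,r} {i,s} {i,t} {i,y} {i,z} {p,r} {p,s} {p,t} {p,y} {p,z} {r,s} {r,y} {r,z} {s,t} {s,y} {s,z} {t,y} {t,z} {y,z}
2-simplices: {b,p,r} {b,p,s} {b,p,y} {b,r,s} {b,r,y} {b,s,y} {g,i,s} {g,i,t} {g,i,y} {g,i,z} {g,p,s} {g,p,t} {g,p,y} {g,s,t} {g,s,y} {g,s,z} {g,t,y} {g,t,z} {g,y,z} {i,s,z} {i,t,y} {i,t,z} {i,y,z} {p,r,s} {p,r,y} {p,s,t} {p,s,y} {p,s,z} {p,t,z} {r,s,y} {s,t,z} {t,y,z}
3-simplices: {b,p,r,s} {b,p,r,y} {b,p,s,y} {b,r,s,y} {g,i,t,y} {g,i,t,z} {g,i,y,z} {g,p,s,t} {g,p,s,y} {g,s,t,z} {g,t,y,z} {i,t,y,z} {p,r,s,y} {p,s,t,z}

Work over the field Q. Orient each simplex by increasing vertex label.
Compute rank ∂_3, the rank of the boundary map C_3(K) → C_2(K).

n_0=9 n_1=32 n_2=32 n_3=14  [Q]
∂1: piv[bg,bi,bp,br,bs,by,gt,gz] rk=8  ker:gi,gp,gr,gs,gy,ir,is,it,iy,iz,pr,ps,pt,py,pz,rs,ry,rz,st,sy,sz,ty,tz,yz
∂2: piv[bpr,bps,bpy,brs,bry,bsy,gis,git,giy,giz,gps,gpt,gpy,gst,gsz,gty,gtz,gyz,psz] rk=19  ker:gsy,isz,ity,itz,iyz,prs,pry,pst,psy,ptz,rsy,stz,tyz
∂3: piv[bprs,bpry,bpsy,brsy,gity,gitz,giyz,gpst,gpsy,gstz,gtyz,pstz] rk=12  ker:ityz,prsy
rk∂_3=12

rank∂_3=12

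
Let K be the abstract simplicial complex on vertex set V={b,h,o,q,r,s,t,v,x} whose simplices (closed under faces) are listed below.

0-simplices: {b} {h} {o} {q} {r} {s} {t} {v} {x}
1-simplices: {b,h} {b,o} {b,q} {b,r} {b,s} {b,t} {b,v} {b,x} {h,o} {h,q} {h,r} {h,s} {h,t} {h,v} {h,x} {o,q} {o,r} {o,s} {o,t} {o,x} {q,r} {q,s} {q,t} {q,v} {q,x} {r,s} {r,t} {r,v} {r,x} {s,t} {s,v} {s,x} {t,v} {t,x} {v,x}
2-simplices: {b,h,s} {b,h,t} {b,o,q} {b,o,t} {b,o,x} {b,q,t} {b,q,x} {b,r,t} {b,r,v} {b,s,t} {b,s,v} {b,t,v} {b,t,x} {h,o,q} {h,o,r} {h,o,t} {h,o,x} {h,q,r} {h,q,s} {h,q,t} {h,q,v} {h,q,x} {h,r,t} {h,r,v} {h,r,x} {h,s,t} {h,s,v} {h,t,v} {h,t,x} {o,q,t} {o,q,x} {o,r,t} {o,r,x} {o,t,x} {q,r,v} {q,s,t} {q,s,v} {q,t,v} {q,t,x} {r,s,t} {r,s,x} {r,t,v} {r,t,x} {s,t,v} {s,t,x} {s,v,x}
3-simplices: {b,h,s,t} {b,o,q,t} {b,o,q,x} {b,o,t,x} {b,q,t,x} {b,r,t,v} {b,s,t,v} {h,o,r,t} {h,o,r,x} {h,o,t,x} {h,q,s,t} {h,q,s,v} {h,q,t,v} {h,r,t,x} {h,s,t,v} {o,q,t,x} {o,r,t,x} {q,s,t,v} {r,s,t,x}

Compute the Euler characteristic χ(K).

n_0=9 n_1=35 n_2=46 n_3=19
χ=+9−35+46−19=1

χ(K)=1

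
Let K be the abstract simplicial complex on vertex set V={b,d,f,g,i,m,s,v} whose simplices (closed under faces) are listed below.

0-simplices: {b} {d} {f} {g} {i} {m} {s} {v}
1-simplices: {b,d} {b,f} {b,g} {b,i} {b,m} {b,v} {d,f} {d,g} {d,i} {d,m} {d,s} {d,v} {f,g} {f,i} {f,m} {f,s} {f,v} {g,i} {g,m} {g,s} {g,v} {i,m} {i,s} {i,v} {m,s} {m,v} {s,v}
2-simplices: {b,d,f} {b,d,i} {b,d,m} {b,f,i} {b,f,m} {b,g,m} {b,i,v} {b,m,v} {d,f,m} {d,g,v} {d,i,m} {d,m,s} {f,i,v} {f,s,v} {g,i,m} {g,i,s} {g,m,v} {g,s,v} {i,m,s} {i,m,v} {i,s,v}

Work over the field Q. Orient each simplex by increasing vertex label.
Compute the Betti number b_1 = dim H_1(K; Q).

n_0=8 n_1=27 n_2=21  [Q]
∂1: piv[bd,bf,bg,bi,bm,bv,ds] rk=7  ker:df,dg,di,dm,dv,fg,fi,fm,fs,fv,gi,gm,gs,gv,im,is,iv,ms,mv,sv
∂2: piv[bdf,bdi,bdm,bfi,bfm,bgm,biv,bmv,dgv,dim,dms,fiv,fsv,gim,gis,gmv,gsv,ims] rk=18  ker:dfm,imv,isv
b_1=(27−7)−18=2

b_1=2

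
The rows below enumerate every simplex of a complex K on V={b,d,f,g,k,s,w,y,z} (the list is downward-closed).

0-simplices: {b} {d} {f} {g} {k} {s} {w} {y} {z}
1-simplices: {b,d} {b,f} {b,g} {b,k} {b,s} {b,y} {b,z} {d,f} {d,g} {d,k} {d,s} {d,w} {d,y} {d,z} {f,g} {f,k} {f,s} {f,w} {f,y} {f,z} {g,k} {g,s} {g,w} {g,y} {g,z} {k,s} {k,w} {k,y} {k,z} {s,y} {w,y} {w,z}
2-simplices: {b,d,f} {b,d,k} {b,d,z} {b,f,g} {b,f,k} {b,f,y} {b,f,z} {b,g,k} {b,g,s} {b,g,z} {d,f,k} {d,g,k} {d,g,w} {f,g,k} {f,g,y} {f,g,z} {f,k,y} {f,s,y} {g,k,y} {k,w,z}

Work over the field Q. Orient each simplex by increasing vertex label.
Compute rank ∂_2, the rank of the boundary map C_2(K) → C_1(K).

rank∂_2=16

n_0=9 n_1=32 n_2=20  [Q]
∂1: piv[bd,bf,bg,bk,bs,by,bz,dw] rk=8  ker:df,dg,dk,ds,dy,dz,fg,fk,fs,fw,fy,fz,gk,gs,gw,gy,gz,ks,kw,ky,kz,sy,wy,wz
∂2: piv[bdf,bdk,bdz,bfg,bfk,bfy,bfz,bgk,bgs,bgz,dgk,dgw,fgy,fky,fsy,kwz] rk=16  ker:dfk,fgk,fgz,gky
rk∂_2=16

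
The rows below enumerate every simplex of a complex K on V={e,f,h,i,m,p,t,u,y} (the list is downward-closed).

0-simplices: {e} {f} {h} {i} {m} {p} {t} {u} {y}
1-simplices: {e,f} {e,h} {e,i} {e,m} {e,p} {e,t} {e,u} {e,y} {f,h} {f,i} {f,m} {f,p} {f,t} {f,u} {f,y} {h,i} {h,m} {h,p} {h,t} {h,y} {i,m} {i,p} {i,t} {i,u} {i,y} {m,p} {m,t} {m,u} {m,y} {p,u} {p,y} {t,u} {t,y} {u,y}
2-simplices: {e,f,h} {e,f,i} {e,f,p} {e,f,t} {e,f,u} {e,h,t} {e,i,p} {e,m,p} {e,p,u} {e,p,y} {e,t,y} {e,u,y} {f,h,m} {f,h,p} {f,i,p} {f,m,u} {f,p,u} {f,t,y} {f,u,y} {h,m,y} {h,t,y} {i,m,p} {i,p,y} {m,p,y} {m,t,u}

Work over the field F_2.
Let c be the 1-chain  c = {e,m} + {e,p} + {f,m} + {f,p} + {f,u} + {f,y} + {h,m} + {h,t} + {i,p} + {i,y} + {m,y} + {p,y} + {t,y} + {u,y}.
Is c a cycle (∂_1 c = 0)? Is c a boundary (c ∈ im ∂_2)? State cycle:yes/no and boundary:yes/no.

n_0=9 n_1=34 n_2=25  [Z2]
∂1: piv[ef,eh,ei,em,ep,et,eu,ey] rk=8  ker:fh,fi,fm,fp,ft,fu,fy,hi,hm,hp,ht,hy,im,ip,it,iu,iy,mp,mt,mu,my,pu,py,tu,ty,uy
∂2: piv[efh,efi,efp,eft,efu,eht,eip,emp,epu,epy,ety,euy,fhm,fhp,fmu,fty,hmy,hty,imp,ipy,mpy,mtu] rk=22  ker:fip,fpu,fuy
∂1c = 0
c vs im∂2: reduces to 0 ⇒ boundary

cycle:yes boundary:yes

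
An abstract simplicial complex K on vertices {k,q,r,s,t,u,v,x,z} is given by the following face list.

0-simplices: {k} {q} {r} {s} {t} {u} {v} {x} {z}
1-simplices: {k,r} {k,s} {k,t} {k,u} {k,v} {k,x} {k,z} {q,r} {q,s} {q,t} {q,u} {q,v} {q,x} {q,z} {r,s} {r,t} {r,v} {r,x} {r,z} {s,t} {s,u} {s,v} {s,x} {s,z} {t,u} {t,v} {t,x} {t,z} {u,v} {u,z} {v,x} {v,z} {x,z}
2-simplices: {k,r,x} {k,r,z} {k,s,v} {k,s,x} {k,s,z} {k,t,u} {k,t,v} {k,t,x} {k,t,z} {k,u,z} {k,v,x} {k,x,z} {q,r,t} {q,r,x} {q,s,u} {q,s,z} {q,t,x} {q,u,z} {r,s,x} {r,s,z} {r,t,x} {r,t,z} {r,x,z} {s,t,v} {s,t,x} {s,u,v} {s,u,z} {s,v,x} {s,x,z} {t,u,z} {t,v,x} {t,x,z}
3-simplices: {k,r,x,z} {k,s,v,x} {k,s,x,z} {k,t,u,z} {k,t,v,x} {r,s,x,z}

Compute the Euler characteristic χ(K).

χ(K)=2

n_0=9 n_1=33 n_2=32 n_3=6
χ=+9−33+32−6=2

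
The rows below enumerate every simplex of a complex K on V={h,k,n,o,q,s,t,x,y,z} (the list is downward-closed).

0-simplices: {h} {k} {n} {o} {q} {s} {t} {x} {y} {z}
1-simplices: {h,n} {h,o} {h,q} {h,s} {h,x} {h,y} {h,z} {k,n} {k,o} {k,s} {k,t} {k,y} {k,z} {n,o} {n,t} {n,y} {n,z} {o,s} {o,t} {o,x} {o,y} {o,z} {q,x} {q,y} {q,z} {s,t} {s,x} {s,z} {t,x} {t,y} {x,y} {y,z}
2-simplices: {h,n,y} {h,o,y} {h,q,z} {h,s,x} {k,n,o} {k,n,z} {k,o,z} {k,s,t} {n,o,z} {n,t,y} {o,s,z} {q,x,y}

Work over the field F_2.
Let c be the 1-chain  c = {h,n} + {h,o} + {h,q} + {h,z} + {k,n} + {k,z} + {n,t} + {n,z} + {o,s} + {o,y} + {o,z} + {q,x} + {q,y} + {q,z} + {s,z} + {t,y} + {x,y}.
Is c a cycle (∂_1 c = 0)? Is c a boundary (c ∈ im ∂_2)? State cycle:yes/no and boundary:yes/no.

cycle:yes boundary:yes

n_0=10 n_1=32 n_2=12  [Z2]
∂1: piv[hn,ho,hq,hs,hx,hy,hz,kn,kt] rk=9  ker:ko,ks,ky,kz,no,nt,ny,nz,os,ot,ox,oy,oz,qx,qy,qz,st,sx,sz,tx,ty,xy,yz
∂2: piv[hny,hoy,hqz,hsx,kno,knz,koz,kst,nty,osz,qxy] rk=11  ker:noz
∂1c = 0
c vs im∂2: reduces to 0 ⇒ boundary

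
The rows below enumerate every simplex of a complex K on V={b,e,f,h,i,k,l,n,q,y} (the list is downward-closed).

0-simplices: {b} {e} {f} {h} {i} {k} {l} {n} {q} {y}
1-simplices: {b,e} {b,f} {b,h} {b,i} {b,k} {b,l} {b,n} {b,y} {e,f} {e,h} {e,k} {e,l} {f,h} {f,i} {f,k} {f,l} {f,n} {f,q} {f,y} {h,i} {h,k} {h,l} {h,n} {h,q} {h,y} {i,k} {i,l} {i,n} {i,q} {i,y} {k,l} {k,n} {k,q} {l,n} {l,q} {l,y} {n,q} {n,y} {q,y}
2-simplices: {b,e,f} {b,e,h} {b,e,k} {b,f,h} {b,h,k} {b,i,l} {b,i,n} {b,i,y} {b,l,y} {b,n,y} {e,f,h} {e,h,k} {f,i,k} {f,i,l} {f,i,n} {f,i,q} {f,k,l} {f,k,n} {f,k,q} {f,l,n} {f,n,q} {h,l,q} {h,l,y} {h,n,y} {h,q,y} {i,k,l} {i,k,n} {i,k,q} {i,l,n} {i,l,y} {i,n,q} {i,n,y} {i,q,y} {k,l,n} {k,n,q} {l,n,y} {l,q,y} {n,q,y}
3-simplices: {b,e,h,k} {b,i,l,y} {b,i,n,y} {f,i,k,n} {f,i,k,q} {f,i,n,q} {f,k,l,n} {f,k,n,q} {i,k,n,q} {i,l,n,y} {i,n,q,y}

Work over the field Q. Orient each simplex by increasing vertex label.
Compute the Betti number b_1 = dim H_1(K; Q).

n_0=10 n_1=39 n_2=38 n_3=11  [Q]
∂1: piv[be,bf,bh,bi,bk,bl,bn,by,fq] rk=9  ker:ef,eh,ek,el,fh,fi,fk,fl,fn,fy,hi,hk,hl,hn,hq,hy,ik,il,in,iq,iy,kl,kn,kq,ln,lq,ly,nq,ny,qy
∂2: piv[bef,beh,bek,bfh,bhk,bil,bin,biy,bly,bny,fik,fil,fin,fiq,fkl,fkn,fkq,fln,fnq,hlq,hly,hny,hqy,iqy] rk=24  ker:efh,ehk,ikl,ikn,ikq,iln,ily,inq,iny,kln,knq,lny,lqy,nqy
∂3: piv[behk,bily,biny,fikn,fikq,finq,fkln,fknq,ilny,inqy] rk=10  ker:iknq
b_1=(39−9)−24=6

b_1=6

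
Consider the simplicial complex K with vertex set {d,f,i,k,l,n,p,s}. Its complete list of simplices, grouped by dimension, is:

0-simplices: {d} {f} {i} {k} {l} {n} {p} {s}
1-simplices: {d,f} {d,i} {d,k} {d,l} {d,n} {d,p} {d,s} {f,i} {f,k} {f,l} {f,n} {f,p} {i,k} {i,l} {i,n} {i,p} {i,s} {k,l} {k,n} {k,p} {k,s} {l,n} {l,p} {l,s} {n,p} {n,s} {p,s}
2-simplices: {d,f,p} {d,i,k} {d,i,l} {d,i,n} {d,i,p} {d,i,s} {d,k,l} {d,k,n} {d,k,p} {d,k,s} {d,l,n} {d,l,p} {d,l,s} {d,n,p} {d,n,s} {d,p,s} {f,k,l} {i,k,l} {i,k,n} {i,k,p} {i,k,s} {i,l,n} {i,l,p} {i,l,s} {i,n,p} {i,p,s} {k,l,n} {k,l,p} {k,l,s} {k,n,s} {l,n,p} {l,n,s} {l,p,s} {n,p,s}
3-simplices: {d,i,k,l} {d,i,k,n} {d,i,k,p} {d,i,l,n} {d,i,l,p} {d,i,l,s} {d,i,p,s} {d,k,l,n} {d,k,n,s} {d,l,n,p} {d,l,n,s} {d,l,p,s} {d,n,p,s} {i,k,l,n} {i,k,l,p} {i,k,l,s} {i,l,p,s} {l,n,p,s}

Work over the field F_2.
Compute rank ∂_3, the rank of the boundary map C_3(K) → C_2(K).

n_0=8 n_1=27 n_2=34 n_3=18  [Z2]
∂1: piv[df,di,dk,dl,dn,dp,ds] rk=7  ker:fi,fk,fl,fn,fp,ik,il,in,ip,is,kl,kn,kp,ks,ln,lp,ls,np,ns,ps
∂2: piv[dfp,dik,dil,din,dip,dis,dkl,dkn,dkp,dks,dln,dlp,dls,dnp,dns,dps,fkl] rk=17  ker:ikl,ikn,ikp,iks,iln,ilp,ils,inp,ips,kln,klp,kls,kns,lnp,lns,lps,nps
∂3: piv[dikl,dikn,dikp,diln,dilp,dils,dips,dkln,dkns,dlnp,dlns,dlps,dnps,iklp,ikls] rk=15  ker:ikln,ilps,lnps
rk∂_3=15

rank∂_3=15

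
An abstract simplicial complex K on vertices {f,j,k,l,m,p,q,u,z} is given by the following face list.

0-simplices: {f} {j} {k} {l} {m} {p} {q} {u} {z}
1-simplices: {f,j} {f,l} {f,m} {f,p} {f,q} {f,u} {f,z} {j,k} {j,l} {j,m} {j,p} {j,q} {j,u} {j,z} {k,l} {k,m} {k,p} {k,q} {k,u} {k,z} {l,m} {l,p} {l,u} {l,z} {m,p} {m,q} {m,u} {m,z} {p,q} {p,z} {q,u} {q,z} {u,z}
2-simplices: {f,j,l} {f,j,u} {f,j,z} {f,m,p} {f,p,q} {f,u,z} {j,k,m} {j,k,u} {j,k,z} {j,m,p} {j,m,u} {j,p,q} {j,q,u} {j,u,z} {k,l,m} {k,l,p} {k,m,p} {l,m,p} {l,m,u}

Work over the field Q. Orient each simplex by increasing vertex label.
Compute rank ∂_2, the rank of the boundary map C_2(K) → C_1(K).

rank∂_2=17

n_0=9 n_1=33 n_2=19  [Q]
∂1: piv[fj,fl,fm,fp,fq,fu,fz,jk] rk=8  ker:jl,jm,jp,jq,ju,jz,kl,km,kp,kq,ku,kz,lm,lp,lu,lz,mp,mq,mu,mz,pq,pz,qu,qz,uz
∂2: piv[fjl,fju,fjz,fmp,fpq,fuz,jkm,jku,jkz,jmp,jmu,jpq,jqu,klm,klp,kmp,lmu] rk=17  ker:juz,lmp
rk∂_2=17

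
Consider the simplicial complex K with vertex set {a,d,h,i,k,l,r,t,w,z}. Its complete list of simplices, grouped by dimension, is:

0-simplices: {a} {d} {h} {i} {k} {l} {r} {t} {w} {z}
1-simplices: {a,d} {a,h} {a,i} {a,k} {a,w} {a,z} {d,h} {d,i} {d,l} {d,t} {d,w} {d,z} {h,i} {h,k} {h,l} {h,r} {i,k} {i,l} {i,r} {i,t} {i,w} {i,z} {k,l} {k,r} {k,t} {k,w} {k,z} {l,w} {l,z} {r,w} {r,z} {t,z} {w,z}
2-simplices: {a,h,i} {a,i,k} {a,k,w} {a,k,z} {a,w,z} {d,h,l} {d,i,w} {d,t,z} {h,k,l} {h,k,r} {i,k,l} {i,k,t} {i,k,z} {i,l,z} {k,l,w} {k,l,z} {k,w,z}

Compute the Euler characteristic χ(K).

n_0=10 n_1=33 n_2=17
χ=+10−33+17=-6

χ(K)=-6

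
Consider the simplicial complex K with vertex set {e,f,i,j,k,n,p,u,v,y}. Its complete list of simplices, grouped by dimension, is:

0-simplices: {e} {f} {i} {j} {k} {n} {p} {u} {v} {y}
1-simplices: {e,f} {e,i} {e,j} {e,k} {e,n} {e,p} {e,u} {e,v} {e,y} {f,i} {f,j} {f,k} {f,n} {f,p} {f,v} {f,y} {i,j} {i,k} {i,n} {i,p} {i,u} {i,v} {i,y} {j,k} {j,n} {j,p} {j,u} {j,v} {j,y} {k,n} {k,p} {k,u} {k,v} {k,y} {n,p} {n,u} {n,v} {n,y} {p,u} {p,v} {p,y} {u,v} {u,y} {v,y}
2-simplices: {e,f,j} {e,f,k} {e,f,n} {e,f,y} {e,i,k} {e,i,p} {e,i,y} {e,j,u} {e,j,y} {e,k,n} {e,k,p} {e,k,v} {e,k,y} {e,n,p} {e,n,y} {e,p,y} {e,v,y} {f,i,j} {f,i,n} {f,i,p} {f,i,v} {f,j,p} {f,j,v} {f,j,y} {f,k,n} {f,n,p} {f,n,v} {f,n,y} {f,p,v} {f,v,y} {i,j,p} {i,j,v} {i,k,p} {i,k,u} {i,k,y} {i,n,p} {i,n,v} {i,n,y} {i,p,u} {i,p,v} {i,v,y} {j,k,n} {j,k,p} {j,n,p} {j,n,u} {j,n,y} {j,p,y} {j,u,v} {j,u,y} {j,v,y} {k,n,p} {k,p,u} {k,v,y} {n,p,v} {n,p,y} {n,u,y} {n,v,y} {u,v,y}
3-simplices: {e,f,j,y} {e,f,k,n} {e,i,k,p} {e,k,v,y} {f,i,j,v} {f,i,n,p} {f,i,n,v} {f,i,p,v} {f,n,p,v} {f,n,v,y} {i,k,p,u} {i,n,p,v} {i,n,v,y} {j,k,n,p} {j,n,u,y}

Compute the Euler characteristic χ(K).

n_0=10 n_1=44 n_2=58 n_3=15
χ=+10−44+58−15=9

χ(K)=9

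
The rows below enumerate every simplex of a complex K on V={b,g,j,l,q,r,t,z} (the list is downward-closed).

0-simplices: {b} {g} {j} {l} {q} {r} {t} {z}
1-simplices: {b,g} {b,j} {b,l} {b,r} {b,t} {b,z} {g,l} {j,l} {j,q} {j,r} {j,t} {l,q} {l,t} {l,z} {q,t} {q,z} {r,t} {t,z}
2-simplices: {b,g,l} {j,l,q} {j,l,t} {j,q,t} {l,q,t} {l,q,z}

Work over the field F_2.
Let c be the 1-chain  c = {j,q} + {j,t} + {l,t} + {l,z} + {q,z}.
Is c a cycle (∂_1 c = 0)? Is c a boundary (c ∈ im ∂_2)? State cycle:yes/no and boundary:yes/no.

cycle:yes boundary:yes

n_0=8 n_1=18 n_2=6  [Z2]
∂1: piv[bg,bj,bl,br,bt,bz,jq] rk=7  ker:gl,jl,jr,jt,lq,lt,lz,qt,qz,rt,tz
∂2: piv[bgl,jlq,jlt,jqt,lqz] rk=5  ker:lqt
∂1c = 0
c vs im∂2: reduces to 0 ⇒ boundary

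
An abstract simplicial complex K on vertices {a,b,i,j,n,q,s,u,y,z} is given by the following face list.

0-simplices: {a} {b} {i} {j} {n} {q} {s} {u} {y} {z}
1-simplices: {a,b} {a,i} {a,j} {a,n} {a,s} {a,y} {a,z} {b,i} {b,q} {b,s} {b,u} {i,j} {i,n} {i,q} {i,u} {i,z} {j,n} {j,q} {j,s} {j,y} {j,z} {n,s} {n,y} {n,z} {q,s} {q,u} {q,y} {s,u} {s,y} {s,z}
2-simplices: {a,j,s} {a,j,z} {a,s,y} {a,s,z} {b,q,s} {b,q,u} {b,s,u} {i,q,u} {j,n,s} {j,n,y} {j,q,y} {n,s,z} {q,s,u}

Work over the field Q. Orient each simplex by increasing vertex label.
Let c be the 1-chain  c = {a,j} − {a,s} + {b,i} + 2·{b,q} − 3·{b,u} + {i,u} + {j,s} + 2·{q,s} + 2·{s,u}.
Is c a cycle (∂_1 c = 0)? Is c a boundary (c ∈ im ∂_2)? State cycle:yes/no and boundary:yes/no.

cycle:yes boundary:no

n_0=10 n_1=30 n_2=13  [Q]
∂1: piv[ab,ai,aj,an,as,ay,az,bq,bu] rk=9  ker:bi,bs,ij,in,iq,iu,iz,jn,jq,js,jy,jz,ns,ny,nz,qs,qu,qy,su,sy,sz
∂2: piv[ajs,ajz,asy,asz,bqs,bqu,bsu,iqu,jns,jny,jqy,nsz] rk=12  ker:qsu
∂1c = 0
c vs im∂2: residual ≠ 0 ⇒ not boundary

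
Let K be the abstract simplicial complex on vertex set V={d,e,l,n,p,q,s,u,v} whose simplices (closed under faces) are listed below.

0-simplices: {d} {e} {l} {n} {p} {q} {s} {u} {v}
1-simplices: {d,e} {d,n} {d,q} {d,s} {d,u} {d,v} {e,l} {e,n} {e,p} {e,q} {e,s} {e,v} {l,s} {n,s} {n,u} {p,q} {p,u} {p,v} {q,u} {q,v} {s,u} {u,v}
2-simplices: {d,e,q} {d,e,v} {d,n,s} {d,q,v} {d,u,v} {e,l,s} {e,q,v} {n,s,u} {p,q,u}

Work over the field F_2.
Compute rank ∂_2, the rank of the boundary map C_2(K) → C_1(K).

n_0=9 n_1=22 n_2=9  [Z2]
∂1: piv[de,dn,dq,ds,du,dv,el,ep] rk=8  ker:en,eq,es,ev,ls,ns,nu,pq,pu,pv,qu,qv,su,uv
∂2: piv[deq,dev,dns,dqv,duv,els,nsu,pqu] rk=8  ker:eqv
rk∂_2=8

rank∂_2=8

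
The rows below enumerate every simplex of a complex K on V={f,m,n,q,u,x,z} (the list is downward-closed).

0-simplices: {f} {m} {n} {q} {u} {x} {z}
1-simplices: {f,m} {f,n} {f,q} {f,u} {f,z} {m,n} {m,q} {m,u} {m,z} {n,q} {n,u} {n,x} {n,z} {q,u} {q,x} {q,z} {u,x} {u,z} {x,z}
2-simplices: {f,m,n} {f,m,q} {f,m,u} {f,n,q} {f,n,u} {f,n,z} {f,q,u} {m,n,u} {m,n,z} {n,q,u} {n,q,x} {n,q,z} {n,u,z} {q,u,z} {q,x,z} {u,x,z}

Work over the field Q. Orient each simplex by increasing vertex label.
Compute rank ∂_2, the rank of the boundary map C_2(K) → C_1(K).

n_0=7 n_1=19 n_2=16  [Q]
∂1: piv[fm,fn,fq,fu,fz,nx] rk=6  ker:mn,mq,mu,mz,nq,nu,nz,qu,qx,qz,ux,uz,xz
∂2: piv[fmn,fmq,fmu,fnq,fnu,fnz,fqu,mnz,nqx,nqz,nuz,qxz,uxz] rk=13  ker:mnu,nqu,quz
rk∂_2=13

rank∂_2=13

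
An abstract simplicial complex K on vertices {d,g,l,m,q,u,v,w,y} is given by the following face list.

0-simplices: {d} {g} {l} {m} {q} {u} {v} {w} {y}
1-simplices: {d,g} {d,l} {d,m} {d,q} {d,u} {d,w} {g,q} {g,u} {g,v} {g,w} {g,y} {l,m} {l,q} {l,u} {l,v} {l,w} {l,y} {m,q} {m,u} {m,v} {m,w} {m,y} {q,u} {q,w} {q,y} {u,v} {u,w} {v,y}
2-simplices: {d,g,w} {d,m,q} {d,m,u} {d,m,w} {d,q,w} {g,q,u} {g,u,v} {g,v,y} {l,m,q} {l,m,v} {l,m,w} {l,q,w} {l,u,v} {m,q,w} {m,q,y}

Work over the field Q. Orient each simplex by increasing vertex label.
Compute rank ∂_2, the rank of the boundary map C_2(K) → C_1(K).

n_0=9 n_1=28 n_2=15  [Q]
∂1: piv[dg,dl,dm,dq,du,dw,gv,gy] rk=8  ker:gq,gu,gw,lm,lq,lu,lv,lw,ly,mq,mu,mv,mw,my,qu,qw,qy,uv,uw,vy
∂2: piv[dgw,dmq,dmu,dmw,dqw,gqu,guv,gvy,lmq,lmv,lmw,luv,mqy] rk=13  ker:lqw,mqw
rk∂_2=13

rank∂_2=13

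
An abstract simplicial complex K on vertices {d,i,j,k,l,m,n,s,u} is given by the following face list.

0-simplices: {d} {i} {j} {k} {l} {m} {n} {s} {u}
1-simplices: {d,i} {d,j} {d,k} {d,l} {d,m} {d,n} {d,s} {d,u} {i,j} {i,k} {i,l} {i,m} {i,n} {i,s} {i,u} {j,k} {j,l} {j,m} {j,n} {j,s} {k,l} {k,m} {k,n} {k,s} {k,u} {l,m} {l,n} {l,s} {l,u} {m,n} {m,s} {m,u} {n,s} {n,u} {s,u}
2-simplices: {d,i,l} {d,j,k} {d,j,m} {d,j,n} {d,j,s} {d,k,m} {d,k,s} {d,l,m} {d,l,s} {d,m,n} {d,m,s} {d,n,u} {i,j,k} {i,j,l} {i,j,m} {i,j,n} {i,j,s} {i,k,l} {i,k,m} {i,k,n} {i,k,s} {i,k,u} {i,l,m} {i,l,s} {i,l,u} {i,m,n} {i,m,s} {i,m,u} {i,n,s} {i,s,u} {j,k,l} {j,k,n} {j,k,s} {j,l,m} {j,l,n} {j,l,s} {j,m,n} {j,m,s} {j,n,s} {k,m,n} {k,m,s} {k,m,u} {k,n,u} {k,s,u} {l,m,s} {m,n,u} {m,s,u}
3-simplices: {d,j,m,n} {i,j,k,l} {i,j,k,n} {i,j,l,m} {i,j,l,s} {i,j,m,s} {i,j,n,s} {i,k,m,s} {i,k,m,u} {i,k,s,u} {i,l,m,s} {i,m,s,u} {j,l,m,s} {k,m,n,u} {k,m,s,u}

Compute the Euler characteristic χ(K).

χ(K)=6

n_0=9 n_1=35 n_2=47 n_3=15
χ=+9−35+47−15=6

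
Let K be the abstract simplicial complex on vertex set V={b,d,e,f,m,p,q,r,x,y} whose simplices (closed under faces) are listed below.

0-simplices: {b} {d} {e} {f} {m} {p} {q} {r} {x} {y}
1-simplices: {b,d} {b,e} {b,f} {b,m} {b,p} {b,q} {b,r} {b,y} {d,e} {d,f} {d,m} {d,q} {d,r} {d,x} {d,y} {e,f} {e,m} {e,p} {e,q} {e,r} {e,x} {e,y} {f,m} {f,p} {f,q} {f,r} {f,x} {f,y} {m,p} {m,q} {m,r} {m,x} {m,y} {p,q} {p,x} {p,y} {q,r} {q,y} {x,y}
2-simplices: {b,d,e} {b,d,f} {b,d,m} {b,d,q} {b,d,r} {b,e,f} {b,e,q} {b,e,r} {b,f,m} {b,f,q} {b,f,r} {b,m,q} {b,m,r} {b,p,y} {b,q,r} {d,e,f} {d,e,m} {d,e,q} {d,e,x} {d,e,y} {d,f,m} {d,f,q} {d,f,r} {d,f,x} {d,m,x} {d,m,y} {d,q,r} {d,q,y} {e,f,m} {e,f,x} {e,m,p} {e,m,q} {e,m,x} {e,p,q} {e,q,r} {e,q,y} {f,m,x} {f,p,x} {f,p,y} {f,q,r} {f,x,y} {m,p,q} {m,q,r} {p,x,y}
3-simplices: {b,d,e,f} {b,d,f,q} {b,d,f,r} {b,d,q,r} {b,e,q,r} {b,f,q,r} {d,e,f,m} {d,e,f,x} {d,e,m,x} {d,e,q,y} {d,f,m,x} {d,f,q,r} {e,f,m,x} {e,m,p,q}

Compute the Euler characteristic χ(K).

χ(K)=1

n_0=10 n_1=39 n_2=44 n_3=14
χ=+10−39+44−14=1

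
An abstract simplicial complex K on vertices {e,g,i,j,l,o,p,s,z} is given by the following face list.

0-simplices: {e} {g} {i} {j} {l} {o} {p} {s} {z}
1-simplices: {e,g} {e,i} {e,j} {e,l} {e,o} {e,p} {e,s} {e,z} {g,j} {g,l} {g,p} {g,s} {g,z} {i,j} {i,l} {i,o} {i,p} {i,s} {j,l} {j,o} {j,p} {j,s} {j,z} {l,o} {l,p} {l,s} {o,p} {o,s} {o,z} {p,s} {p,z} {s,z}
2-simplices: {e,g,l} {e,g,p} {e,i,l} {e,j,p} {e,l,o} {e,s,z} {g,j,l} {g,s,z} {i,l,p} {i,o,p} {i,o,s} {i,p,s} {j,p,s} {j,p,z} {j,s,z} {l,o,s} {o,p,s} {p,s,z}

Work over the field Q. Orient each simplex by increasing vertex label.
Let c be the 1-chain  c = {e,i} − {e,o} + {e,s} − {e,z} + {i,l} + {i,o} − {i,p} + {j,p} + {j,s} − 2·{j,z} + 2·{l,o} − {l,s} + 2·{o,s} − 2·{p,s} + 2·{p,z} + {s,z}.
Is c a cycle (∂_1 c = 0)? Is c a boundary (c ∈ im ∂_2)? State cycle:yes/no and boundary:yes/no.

cycle:yes boundary:yes

n_0=9 n_1=32 n_2=18  [Q]
∂1: piv[eg,ei,ej,el,eo,ep,es,ez] rk=8  ker:gj,gl,gp,gs,gz,ij,il,io,ip,is,jl,jo,jp,js,jz,lo,lp,ls,op,os,oz,ps,pz,sz
∂2: piv[egl,egp,eil,ejp,elo,esz,gjl,gsz,ilp,iop,ios,ips,jps,jpz,jsz,los] rk=16  ker:ops,psz
∂1c = 0
c vs im∂2: reduces to 0 ⇒ boundary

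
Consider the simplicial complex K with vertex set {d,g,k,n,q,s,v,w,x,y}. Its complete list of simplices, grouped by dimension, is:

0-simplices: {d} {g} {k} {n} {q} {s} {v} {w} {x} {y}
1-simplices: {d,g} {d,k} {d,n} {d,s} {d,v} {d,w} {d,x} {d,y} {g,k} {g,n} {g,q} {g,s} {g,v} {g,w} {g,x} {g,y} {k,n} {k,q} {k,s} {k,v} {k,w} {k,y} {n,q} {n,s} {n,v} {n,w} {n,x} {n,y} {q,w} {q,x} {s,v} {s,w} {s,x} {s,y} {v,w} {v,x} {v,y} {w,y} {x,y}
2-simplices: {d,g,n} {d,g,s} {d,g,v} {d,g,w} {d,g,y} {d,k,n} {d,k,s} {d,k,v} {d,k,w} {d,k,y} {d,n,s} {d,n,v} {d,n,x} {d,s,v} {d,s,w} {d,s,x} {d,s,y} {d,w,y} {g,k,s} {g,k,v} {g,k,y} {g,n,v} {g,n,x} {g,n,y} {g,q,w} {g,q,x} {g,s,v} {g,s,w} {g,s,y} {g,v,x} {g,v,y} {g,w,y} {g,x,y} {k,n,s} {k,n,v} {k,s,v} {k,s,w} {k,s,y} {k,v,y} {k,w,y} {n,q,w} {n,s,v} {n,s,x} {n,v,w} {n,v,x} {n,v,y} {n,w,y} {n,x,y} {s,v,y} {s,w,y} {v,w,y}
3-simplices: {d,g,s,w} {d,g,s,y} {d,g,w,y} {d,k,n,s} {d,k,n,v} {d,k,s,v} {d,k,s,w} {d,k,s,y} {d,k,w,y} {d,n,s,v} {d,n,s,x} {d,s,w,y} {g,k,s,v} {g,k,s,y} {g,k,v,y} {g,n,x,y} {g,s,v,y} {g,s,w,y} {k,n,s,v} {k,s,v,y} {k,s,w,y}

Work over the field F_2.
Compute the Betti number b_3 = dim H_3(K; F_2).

n_0=10 n_1=39 n_2=51 n_3=21  [Z2]
∂1: piv[dg,dk,dn,ds,dv,dw,dx,dy,gq] rk=9  ker:gk,gn,gs,gv,gw,gx,gy,kn,kq,ks,kv,kw,ky,nq,ns,nv,nw,nx,ny,qw,qx,sv,sw,sx,sy,vw,vx,vy,wy,xy
∂2: piv[dgn,dgs,dgv,dgw,dgy,dkn,dks,dkv,dkw,dky,dns,dnv,dnx,dsv,dsw,dsx,dsy,dwy,gks,gnx,gny,gqw,gqx,gvx,gvy,gxy,nqw,nvw,nwy] rk=29  ker:gkv,gky,gnv,gsv,gsw,gsy,gwy,kns,knv,ksv,ksw,ksy,kvy,kwy,nsv,nsx,nvx,nvy,nxy,svy,swy,vwy
∂3: piv[dgsw,dgsy,dgwy,dkns,dknv,dksv,dksw,dksy,dkwy,dnsv,dnsx,dswy,gksv,gksy,gkvy,gnxy,gsvy] rk=17  ker:gswy,knsv,ksvy,kswy
b_3=(21−17)−0=4

b_3=4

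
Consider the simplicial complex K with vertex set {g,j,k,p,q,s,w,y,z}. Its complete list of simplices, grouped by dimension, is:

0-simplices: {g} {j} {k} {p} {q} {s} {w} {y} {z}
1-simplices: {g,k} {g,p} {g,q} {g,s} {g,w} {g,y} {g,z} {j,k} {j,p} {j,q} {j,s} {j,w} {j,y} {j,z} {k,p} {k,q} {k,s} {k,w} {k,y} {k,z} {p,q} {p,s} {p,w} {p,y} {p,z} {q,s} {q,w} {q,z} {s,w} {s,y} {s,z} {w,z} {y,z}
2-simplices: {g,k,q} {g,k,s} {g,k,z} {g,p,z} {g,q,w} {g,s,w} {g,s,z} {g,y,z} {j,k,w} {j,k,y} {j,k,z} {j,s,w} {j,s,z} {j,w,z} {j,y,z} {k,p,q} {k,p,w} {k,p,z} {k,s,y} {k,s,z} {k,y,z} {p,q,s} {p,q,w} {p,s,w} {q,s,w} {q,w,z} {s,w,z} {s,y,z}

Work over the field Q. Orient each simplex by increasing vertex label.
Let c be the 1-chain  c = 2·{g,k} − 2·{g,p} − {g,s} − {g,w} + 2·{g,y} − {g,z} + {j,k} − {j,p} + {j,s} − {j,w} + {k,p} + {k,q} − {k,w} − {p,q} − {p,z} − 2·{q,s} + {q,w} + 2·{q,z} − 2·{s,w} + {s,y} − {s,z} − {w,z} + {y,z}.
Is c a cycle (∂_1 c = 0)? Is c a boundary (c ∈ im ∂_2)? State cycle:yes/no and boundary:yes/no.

n_0=9 n_1=33 n_2=28  [Q]
∂1: piv[gk,gp,gq,gs,gw,gy,gz,jk] rk=8  ker:jp,jq,js,jw,jy,jz,kp,kq,ks,kw,ky,kz,pq,ps,pw,py,pz,qs,qw,qz,sw,sy,sz,wz,yz
∂2: piv[gkq,gks,gkz,gpz,gqw,gsw,gsz,gyz,jkw,jky,jkz,jsw,jsz,jwz,jyz,kpq,kpw,kpz,ksy,pqs,psw,qwz] rk=22  ker:ksz,kyz,pqw,qsw,swz,syz
∂1c = {g} + 2·{k} − {q} − 3·{w} + 2·{y} − {z}

cycle:no boundary:no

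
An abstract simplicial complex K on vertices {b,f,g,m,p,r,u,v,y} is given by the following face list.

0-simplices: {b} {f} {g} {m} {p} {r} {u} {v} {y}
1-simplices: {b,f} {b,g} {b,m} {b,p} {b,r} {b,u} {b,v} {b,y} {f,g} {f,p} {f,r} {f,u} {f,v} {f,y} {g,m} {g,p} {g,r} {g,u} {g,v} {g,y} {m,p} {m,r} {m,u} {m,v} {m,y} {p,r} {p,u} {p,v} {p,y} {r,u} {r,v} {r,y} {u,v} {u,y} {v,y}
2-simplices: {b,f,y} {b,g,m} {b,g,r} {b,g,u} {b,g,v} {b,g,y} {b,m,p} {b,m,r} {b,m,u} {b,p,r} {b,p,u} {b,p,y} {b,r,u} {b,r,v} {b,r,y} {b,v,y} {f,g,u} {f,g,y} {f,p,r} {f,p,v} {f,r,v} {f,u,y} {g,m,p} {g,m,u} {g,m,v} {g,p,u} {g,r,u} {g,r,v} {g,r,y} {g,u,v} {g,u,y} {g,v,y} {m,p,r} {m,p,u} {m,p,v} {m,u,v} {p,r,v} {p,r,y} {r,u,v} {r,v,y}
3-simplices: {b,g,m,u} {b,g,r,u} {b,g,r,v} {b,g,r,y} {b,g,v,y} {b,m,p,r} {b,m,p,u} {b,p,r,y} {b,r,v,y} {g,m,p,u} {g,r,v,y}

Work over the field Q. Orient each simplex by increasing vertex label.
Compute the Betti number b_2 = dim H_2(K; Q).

n_0=9 n_1=35 n_2=40 n_3=11  [Q]
∂1: piv[bf,bg,bm,bp,br,bu,bv,by] rk=8  ker:fg,fp,fr,fu,fv,fy,gm,gp,gr,gu,gv,gy,mp,mr,mu,mv,my,pr,pu,pv,py,ru,rv,ry,uv,uy,vy
∂2: piv[bfy,bgm,bgr,bgu,bgv,bgy,bmp,bmr,bmu,bpr,bpu,bpy,bru,brv,bry,bvy,fgu,fgy,fpr,fpv,frv,fuy,gmp,gmv,guv] rk=25  ker:gmu,gpu,gru,grv,gry,guy,gvy,mpr,mpu,mpv,muv,prv,pry,ruv,rvy
∂3: piv[bgmu,bgru,bgrv,bgry,bgvy,bmpr,bmpu,bpry,brvy,gmpu] rk=10  ker:grvy
b_2=(40−25)−10=5

b_2=5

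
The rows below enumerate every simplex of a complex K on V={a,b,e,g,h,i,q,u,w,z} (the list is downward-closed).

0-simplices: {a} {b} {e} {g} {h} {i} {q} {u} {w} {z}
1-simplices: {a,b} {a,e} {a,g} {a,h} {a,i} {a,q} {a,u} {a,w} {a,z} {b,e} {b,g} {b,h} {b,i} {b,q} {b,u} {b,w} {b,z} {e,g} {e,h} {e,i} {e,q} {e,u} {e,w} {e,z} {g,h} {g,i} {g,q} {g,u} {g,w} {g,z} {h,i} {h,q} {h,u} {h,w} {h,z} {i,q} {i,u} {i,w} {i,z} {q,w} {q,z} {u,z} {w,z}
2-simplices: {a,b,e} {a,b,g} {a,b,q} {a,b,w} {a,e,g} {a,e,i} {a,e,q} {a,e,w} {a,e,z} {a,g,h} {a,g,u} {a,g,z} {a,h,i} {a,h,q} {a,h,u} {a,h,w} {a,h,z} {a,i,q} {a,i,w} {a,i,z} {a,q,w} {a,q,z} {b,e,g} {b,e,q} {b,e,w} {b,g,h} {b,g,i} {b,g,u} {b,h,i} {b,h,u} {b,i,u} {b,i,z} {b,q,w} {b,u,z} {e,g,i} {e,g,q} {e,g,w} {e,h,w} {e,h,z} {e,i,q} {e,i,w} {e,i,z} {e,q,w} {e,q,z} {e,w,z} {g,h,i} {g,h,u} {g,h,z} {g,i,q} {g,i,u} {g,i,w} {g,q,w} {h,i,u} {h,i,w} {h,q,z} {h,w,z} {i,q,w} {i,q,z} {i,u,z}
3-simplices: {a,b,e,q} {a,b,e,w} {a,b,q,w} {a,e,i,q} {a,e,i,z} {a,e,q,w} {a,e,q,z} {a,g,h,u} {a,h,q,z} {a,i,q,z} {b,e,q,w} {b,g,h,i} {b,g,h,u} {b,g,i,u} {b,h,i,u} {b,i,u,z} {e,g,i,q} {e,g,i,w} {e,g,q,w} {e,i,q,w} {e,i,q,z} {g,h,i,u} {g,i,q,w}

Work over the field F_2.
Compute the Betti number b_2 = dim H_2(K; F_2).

n_0=10 n_1=43 n_2=59 n_3=23  [Z2]
∂1: piv[ab,ae,ag,ah,ai,aq,au,aw,az] rk=9  ker:be,bg,bh,bi,bq,bu,bw,bz,eg,eh,ei,eq,eu,ew,ez,gh,gi,gq,gu,gw,gz,hi,hq,hu,hw,hz,iq,iu,iw,iz,qw,qz,uz,wz
∂2: piv[abe,abg,abq,abw,aeg,aei,aeq,aew,aez,agh,agu,agz,ahi,ahq,ahu,ahw,ahz,aiq,aiw,aiz,aqw,aqz,bgh,bgi,bgu,bhi,biu,biz,buz,egq,egw,ehw,ewz] rk=33  ker:beg,beq,bew,bhu,bqw,egi,ehz,eiq,eiw,eiz,eqw,eqz,ghi,ghu,ghz,giq,giu,giw,gqw,hiu,hiw,hqz,hwz,iqw,iqz,iuz
∂3: piv[abeq,abew,abqw,aeiq,aeiz,aeqw,aeqz,aghu,ahqz,aiqz,bghi,bghu,bgiu,bhiu,biuz,egiq,egiw,egqw,eiqw] rk=19  ker:beqw,eiqz,ghiu,giqw
b_2=(59−33)−19=7

b_2=7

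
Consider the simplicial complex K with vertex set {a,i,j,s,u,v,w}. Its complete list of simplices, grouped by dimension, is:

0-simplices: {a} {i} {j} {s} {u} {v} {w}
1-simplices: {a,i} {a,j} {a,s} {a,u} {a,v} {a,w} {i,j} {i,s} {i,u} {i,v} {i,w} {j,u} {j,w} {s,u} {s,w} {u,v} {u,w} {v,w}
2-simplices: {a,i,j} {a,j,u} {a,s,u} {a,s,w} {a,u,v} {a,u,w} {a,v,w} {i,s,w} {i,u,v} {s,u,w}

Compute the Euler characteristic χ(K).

n_0=7 n_1=18 n_2=10
χ=+7−18+10=-1

χ(K)=-1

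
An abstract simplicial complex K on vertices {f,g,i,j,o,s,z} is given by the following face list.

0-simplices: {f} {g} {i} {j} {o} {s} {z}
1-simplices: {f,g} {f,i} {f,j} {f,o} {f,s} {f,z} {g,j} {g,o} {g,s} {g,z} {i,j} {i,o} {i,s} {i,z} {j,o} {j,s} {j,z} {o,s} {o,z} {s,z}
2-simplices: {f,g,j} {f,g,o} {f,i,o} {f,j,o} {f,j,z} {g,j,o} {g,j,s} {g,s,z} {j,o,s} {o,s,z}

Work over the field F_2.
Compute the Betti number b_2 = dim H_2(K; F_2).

n_0=7 n_1=20 n_2=10  [Z2]
∂1: piv[fg,fi,fj,fo,fs,fz] rk=6  ker:gj,go,gs,gz,ij,io,is,iz,jo,js,jz,os,oz,sz
∂2: piv[fgj,fgo,fio,fjo,fjz,gjs,gsz,jos,osz] rk=9  ker:gjo
b_2=(10−9)−0=1

b_2=1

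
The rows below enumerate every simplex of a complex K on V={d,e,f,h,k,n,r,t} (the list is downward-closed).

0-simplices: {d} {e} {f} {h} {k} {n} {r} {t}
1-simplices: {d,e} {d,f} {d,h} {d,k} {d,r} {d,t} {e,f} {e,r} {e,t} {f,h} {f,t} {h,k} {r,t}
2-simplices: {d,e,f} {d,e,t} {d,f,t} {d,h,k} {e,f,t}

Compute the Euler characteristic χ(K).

χ(K)=0

n_0=8 n_1=13 n_2=5
χ=+8−13+5=0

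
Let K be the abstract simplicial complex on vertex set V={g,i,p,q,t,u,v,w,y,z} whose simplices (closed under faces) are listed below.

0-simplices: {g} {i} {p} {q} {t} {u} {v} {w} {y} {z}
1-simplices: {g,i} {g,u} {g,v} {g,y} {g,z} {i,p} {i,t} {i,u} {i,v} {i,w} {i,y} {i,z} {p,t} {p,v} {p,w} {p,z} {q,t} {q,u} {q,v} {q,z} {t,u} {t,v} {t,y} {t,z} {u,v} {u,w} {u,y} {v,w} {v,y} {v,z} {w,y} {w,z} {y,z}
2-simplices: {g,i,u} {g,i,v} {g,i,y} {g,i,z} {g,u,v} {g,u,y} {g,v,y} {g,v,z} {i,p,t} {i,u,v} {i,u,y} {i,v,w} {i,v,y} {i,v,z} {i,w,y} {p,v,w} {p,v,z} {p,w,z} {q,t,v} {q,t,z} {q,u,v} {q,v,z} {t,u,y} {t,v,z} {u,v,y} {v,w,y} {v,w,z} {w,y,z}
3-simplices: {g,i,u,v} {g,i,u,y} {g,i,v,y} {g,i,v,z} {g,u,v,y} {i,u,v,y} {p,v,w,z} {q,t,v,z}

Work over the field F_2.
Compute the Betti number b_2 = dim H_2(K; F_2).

n_0=10 n_1=33 n_2=28 n_3=8  [Z2]
∂1: piv[gi,gu,gv,gy,gz,ip,it,iw,qt] rk=9  ker:iu,iv,iy,iz,pt,pv,pw,pz,qu,qv,qz,tu,tv,ty,tz,uv,uw,uy,vw,vy,vz,wy,wz,yz
∂2: piv[giu,giv,giy,giz,guv,guy,gvy,gvz,ipt,ivw,iwy,pvw,pvz,pwz,qtv,qtz,quv,qvz,tuy,wyz] rk=20  ker:iuv,iuy,ivy,ivz,tvz,uvy,vwy,vwz
∂3: piv[giuv,giuy,givy,givz,guvy,pvwz,qtvz] rk=7  ker:iuvy
b_2=(28−20)−7=1

b_2=1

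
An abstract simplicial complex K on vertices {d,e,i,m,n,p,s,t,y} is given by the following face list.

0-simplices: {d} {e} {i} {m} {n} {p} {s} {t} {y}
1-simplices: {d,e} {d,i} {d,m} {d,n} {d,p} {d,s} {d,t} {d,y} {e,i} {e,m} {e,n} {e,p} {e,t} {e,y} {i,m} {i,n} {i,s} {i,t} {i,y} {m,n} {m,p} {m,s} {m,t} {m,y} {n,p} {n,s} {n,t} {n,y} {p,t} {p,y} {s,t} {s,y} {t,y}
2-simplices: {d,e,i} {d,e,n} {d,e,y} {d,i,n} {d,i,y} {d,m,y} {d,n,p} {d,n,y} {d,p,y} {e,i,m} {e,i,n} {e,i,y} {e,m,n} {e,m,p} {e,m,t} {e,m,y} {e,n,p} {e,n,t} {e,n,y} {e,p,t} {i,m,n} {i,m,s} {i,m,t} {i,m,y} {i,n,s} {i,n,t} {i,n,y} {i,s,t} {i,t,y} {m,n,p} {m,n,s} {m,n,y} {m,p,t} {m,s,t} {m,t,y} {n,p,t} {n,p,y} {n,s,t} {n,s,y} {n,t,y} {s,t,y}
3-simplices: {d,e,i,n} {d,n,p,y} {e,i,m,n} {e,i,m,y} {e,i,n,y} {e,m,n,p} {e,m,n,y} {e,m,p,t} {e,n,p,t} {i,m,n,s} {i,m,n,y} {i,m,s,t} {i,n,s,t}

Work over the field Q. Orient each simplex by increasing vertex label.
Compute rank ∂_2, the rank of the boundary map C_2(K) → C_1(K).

n_0=9 n_1=33 n_2=41 n_3=13  [Q]
∂1: piv[de,di,dm,dn,dp,ds,dt,dy] rk=8  ker:ei,em,en,ep,et,ey,im,in,is,it,iy,mn,mp,ms,mt,my,np,ns,nt,ny,pt,py,st,sy,ty
∂2: piv[dei,den,dey,din,diy,dmy,dnp,dny,dpy,eim,emn,emp,emt,emy,enp,ent,ept,ims,imt,ins,ist,ity,nsy] rk=23  ker:ein,eiy,eny,imn,imy,int,iny,mnp,mns,mny,mpt,mst,mty,npt,npy,nst,nty,sty
∂3: piv[dein,dnpy,eimn,eimy,einy,emnp,emny,empt,enpt,imns,imst,inst] rk=12  ker:imny
rk∂_2=23

rank∂_2=23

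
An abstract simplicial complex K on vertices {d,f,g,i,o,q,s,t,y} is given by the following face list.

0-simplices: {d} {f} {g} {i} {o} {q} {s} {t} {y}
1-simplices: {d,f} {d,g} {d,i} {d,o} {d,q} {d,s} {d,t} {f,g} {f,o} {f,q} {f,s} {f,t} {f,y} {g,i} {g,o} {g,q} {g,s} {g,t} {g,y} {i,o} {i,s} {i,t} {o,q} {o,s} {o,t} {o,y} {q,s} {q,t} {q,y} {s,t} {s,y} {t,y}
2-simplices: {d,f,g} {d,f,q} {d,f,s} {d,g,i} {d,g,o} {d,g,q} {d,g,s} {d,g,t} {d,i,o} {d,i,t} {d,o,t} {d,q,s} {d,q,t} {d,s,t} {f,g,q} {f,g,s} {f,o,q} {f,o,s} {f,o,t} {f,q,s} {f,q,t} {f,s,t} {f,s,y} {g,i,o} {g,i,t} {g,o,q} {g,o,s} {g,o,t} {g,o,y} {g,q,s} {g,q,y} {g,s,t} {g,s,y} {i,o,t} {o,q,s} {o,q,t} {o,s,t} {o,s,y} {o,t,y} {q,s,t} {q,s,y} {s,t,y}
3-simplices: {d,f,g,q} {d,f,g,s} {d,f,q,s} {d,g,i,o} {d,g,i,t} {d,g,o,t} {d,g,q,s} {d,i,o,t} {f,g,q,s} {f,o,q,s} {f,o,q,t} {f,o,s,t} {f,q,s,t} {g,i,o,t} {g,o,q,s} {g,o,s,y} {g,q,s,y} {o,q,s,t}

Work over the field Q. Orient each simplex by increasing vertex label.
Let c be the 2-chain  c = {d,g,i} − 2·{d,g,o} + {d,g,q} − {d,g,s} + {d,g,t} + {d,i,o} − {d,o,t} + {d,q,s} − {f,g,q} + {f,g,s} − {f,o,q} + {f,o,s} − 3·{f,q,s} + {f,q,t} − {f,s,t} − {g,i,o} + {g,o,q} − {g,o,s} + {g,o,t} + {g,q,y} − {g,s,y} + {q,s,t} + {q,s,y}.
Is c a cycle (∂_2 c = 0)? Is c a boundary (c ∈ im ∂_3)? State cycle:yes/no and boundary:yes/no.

cycle:yes boundary:yes

n_0=9 n_1=32 n_2=42 n_3=18  [Q]
∂1: piv[df,dg,di,do,dq,ds,dt,fy] rk=8  ker:fg,fo,fq,fs,ft,gi,go,gq,gs,gt,gy,io,is,it,oq,os,ot,oy,qs,qt,qy,st,sy,ty
∂2: piv[dfg,dfq,dfs,dgi,dgo,dgq,dgs,dgt,dio,dit,dot,dqs,dqt,dst,foq,fos,fot,fqt,fsy,goy,gqy,gsy,oty] rk=23  ker:fgq,fgs,fqs,fst,gio,git,goq,gos,got,gqs,gst,iot,oqs,oqt,ost,osy,qst,qsy,sty
∂3: piv[dfgq,dfgs,dfqs,dgio,dgit,dgot,dgqs,diot,foqs,foqt,fost,fqst,goqs,gosy,gqsy] rk=15  ker:fgqs,giot,oqst
∂2c = 0
c vs im∂3: reduces to 0 ⇒ boundary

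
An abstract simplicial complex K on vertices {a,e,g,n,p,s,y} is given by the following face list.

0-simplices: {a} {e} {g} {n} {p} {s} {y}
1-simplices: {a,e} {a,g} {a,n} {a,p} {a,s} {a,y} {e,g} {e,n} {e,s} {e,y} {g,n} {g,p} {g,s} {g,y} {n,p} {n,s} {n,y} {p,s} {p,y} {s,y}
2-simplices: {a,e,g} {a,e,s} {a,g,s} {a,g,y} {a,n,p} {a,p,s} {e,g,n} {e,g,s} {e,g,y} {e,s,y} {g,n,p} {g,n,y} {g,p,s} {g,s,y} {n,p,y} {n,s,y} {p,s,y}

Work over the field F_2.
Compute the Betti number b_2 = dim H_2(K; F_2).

n_0=7 n_1=20 n_2=17  [Z2]
∂1: piv[ae,ag,an,ap,as,ay] rk=6  ker:eg,en,es,ey,gn,gp,gs,gy,np,ns,ny,ps,py,sy
∂2: piv[aeg,aes,ags,agy,anp,aps,egn,egy,esy,gnp,gny,gps,npy,nsy] rk=14  ker:egs,gsy,psy
b_2=(17−14)−0=3

b_2=3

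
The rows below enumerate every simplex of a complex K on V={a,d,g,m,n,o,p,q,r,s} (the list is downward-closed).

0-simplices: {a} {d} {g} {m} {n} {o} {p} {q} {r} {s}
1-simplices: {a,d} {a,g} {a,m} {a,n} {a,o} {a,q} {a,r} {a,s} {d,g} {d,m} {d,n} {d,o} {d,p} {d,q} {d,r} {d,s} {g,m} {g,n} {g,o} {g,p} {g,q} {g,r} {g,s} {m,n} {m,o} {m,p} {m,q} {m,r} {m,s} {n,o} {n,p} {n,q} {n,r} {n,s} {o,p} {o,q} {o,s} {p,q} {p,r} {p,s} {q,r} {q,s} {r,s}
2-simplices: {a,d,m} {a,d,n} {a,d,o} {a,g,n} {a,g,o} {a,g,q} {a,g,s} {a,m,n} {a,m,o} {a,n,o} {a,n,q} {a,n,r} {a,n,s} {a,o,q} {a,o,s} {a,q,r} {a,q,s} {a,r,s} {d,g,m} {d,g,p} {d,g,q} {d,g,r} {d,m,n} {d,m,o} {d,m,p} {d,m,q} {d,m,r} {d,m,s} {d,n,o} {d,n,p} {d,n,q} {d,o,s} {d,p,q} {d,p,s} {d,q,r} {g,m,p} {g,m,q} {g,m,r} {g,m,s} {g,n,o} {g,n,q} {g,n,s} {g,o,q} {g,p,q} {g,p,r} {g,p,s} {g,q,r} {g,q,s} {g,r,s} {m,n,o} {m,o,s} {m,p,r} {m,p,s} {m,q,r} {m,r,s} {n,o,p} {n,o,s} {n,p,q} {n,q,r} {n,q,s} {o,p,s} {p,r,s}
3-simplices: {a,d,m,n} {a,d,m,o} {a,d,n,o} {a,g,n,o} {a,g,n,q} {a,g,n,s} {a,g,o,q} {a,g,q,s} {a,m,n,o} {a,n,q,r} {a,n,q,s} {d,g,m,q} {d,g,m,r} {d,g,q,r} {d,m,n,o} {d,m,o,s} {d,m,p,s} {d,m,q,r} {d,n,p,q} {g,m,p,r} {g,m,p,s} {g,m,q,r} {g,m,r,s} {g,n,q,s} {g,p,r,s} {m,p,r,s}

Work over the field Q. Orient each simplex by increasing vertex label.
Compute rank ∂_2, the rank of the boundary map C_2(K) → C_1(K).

n_0=10 n_1=43 n_2=62 n_3=26  [Q]
∂1: piv[ad,ag,am,an,ao,aq,ar,as,dp] rk=9  ker:dg,dm,dn,do,dq,dr,ds,gm,gn,go,gp,gq,gr,gs,mn,mo,mp,mq,mr,ms,no,np,nq,nr,ns,op,oq,os,pq,pr,ps,qr,qs,rs
∂2: piv[adm,adn,ado,agn,ago,agq,ags,amn,amo,ano,anq,anr,ans,aoq,aos,aqr,aqs,ars,dgm,dgp,dgq,dgr,dmp,dmq,dmr,dms,dnp,dnq,dos,dpq,dps,dqr,gpr,nop] rk=34  ker:dmn,dmo,dno,gmp,gmq,gmr,gms,gno,gnq,gns,goq,gpq,gps,gqr,gqs,grs,mno,mos,mpr,mps,mqr,mrs,nos,npq,nqr,nqs,ops,prs
∂3: piv[admn,admo,adno,agno,agnq,agns,agoq,agqs,amno,anqr,anqs,dgmq,dgmr,dgqr,dmos,dmps,dmqr,dnpq,gmpr,gmps,gmrs,gprs] rk=22  ker:dmno,gmqr,gnqs,mprs
rk∂_2=34

rank∂_2=34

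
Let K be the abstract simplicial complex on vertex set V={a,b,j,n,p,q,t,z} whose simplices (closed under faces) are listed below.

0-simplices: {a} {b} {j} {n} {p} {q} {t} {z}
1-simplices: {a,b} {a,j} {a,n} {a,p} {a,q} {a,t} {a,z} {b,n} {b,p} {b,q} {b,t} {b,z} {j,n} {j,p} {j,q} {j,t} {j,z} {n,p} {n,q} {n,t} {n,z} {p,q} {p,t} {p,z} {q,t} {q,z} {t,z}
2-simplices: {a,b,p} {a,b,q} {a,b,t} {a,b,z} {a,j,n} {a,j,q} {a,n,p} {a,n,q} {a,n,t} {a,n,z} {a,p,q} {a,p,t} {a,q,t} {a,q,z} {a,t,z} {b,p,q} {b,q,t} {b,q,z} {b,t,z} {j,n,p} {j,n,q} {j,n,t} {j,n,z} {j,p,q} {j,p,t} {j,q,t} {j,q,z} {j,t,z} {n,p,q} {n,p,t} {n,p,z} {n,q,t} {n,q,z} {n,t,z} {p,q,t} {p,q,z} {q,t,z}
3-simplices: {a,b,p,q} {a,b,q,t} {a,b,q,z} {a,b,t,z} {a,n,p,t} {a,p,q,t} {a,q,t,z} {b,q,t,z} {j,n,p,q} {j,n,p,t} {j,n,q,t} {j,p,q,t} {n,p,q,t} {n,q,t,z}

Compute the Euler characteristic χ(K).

n_0=8 n_1=27 n_2=37 n_3=14
χ=+8−27+37−14=4

χ(K)=4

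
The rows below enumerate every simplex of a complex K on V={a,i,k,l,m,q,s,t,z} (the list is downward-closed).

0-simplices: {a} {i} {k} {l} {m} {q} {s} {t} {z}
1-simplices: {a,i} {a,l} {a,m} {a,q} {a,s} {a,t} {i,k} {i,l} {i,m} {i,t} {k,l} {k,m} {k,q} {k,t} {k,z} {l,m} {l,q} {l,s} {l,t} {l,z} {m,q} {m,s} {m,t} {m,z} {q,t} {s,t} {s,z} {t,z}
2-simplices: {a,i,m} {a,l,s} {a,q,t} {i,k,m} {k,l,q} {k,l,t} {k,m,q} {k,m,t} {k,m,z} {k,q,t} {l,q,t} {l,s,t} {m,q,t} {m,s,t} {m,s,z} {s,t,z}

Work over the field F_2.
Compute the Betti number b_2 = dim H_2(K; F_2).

n_0=9 n_1=28 n_2=16  [Z2]
∂1: piv[ai,al,am,aq,as,at,ik,kz] rk=8  ker:il,im,it,kl,km,kq,kt,lm,lq,ls,lt,lz,mq,ms,mt,mz,qt,st,sz,tz
∂2: piv[aim,als,aqt,ikm,klq,klt,kmq,kmt,kmz,kqt,lst,mst,msz,stz] rk=14  ker:lqt,mqt
b_2=(16−14)−0=2

b_2=2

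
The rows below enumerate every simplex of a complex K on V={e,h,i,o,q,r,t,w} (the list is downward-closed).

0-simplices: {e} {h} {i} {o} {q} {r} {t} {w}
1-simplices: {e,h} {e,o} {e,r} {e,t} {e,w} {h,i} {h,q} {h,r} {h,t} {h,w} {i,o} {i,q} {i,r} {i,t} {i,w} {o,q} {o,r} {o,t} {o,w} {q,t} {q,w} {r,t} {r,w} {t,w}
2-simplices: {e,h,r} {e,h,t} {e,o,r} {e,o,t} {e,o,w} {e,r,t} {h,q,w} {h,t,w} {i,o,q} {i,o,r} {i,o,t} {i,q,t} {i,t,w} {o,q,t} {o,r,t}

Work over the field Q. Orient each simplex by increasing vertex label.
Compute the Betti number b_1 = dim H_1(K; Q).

n_0=8 n_1=24 n_2=15  [Q]
∂1: piv[eh,eo,er,et,ew,hi,hq] rk=7  ker:hr,ht,hw,io,iq,ir,it,iw,oq,or,ot,ow,qt,qw,rt,rw,tw
∂2: piv[ehr,eht,eor,eot,eow,ert,hqw,htw,ioq,ior,iot,iqt,itw] rk=13  ker:oqt,ort
b_1=(24−7)−13=4

b_1=4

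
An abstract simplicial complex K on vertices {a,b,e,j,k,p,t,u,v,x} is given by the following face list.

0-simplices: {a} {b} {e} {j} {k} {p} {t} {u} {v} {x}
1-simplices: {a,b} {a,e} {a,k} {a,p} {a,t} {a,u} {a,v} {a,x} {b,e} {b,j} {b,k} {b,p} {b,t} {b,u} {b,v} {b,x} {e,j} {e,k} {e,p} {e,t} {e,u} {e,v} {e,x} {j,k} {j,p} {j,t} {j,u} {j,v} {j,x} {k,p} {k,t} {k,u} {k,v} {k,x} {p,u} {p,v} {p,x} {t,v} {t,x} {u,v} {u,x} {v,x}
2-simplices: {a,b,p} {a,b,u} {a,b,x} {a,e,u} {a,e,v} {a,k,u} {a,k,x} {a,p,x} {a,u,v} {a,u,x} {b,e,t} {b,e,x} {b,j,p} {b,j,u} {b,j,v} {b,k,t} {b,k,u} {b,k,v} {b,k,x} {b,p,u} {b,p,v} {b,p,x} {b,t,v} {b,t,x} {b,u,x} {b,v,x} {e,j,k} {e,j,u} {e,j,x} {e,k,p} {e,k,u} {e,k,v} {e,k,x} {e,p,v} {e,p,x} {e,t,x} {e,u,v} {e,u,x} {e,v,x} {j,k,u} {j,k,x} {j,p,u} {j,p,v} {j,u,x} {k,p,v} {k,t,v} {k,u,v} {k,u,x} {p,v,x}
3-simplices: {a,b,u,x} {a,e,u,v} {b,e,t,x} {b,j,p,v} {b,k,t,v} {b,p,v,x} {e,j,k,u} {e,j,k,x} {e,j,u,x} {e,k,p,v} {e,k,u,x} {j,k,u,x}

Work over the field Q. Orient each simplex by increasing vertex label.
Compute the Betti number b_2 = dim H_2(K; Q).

n_0=10 n_1=42 n_2=49 n_3=12  [Q]
∂1: piv[ab,ae,ak,ap,at,au,av,ax,bj] rk=9  ker:be,bk,bp,bt,bu,bv,bx,ej,ek,ep,et,eu,ev,ex,jk,jp,jt,ju,jv,jx,kp,kt,ku,kv,kx,pu,pv,px,tv,tx,uv,ux,vx
∂2: piv[abp,abu,abx,aeu,aev,aku,akx,apx,auv,aux,bet,bex,bjp,bju,bjv,bkt,bku,bkv,bpu,bpv,btv,btx,bvx,ejk,eju,ejx,ekp,eku,ekv,ekx,epv] rk=31  ker:bkx,bpx,bux,epx,etx,euv,eux,evx,jku,jkx,jpu,jpv,jux,kpv,ktv,kuv,kux,pvx
∂3: piv[abux,aeuv,betx,bjpv,bktv,bpvx,ejku,ejkx,ejux,ekpv,ekux] rk=11  ker:jkux
b_2=(49−31)−11=7

b_2=7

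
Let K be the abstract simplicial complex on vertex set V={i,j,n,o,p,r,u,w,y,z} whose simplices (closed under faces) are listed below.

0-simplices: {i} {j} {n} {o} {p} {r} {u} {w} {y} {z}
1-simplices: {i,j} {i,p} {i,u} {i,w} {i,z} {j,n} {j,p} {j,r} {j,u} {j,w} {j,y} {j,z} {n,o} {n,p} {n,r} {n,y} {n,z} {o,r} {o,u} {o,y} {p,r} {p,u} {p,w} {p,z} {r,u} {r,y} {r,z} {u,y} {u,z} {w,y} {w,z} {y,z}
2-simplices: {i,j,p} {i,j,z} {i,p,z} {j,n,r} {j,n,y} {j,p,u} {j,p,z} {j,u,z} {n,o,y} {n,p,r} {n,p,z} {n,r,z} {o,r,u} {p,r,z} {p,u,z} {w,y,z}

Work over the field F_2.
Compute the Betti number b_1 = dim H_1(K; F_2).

n_0=10 n_1=32 n_2=16  [Z2]
∂1: piv[ij,ip,iu,iw,iz,jn,jr,jy,no] rk=9  ker:jp,ju,jw,jz,np,nr,ny,nz,or,ou,oy,pr,pu,pw,pz,ru,ry,rz,uy,uz,wy,wz,yz
∂2: piv[ijp,ijz,ipz,jnr,jny,jpu,juz,noy,npr,npz,nrz,oru,wyz] rk=13  ker:jpz,prz,puz
b_1=(32−9)−13=10

b_1=10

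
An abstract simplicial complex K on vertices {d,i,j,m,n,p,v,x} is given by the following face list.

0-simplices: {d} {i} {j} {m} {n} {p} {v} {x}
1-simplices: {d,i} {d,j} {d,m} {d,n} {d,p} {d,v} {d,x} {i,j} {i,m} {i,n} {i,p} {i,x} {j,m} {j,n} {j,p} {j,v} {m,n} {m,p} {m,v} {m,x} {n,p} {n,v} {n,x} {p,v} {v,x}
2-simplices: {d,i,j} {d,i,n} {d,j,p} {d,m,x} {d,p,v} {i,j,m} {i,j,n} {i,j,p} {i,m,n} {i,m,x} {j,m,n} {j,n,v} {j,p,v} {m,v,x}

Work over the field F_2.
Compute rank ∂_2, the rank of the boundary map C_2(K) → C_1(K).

rank∂_2=13

n_0=8 n_1=25 n_2=14  [Z2]
∂1: piv[di,dj,dm,dn,dp,dv,dx] rk=7  ker:ij,im,in,ip,ix,jm,jn,jp,jv,mn,mp,mv,mx,np,nv,nx,pv,vx
∂2: piv[dij,din,djp,dmx,dpv,ijm,ijn,ijp,imn,imx,jnv,jpv,mvx] rk=13  ker:jmn
rk∂_2=13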